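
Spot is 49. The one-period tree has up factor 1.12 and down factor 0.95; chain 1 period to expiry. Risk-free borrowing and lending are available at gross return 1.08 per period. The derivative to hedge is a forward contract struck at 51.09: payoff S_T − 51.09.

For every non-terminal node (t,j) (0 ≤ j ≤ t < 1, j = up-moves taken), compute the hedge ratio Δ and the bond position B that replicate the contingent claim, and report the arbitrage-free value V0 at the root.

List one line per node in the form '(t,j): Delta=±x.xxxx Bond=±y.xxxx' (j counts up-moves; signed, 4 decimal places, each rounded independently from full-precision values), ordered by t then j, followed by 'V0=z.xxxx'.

(0,0): Delta=1.0000 Bond=-47.3056
V0=1.6944

The replicating-portfolio and risk-neutral prices coincide; use p* = (1.08−0.95)/(1.12−0.95) = 0.7647 for the latter.
At expiry t=1: V(1,0)=-4.5400, V(1,1)=3.7900
Node (0,0) S=49.0000: V=(p*·3.7900+(1−p*)·-4.5400)/1.08=1.6944; Δ=(3.7900−-4.5400)/(54.8800−46.5500)=1.0000; B=V−Δ·S=-47.3056
Root portfolio cost Δ·49+B reproduces V0=1.6944.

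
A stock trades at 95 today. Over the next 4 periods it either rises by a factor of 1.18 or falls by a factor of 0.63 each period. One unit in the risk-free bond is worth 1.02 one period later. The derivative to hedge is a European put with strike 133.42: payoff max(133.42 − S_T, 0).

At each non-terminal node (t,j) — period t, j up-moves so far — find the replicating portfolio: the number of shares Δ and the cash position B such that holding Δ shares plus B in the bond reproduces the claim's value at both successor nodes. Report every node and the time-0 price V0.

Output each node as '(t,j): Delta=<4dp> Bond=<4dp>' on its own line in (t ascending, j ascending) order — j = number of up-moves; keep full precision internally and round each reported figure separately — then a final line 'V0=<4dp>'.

(0,0): Delta=-0.6736 Bond=104.1064
(1,0): Delta=-1.0000 Bond=125.7246
(1,1): Delta=-0.6021 Bond=98.1737
(2,0): Delta=-1.0000 Bond=128.2391
(2,1): Delta=-1.0000 Bond=128.2391
(2,2): Delta=-0.5149 Bond=88.6082
(3,0): Delta=-1.0000 Bond=130.8039
(3,1): Delta=-1.0000 Bond=130.8039
(3,2): Delta=-1.0000 Bond=130.8039
(3,3): Delta=-0.4087 Bond=73.7963
V0=40.1161

Since d<R<u, set p* = (R−d)/(u−d) = 0.7091; price each node as the discounted p*-expectation of its children.
Payoff layer (t=4): V(4,0)=118.4547, V(4,1)=105.3897, V(4,2)=80.9189, V(4,3)=35.0845, V(4,4)=0.0000
Node (3,0) S=23.7545: V=(p*·105.3897+(1−p*)·118.4547)/1.02=107.0495; Δ=(105.3897−118.4547)/(28.0303−14.9653)=-1.0000; B=V−Δ·S=130.8039
Node (3,1) S=44.4925: V=(p*·80.9189+(1−p*)·105.3897)/1.02=86.3114; Δ=(80.9189−105.3897)/(52.5011−28.0303)=-1.0000; B=V−Δ·S=130.8039
Node (3,2) S=83.3351: V=(p*·35.0845+(1−p*)·80.9189)/1.02=47.4688; Δ=(35.0845−80.9189)/(98.3355−52.5011)=-1.0000; B=V−Δ·S=130.8039
Node (3,3) S=156.0880: V=(p*·0.0000+(1−p*)·35.0845)/1.02=10.0063; Δ=(0.0000−35.0845)/(184.1839−98.3355)=-0.4087; B=V−Δ·S=73.7963
Node (2,0) S=37.7055: V=(p*·86.3114+(1−p*)·107.0495)/1.02=90.5336; Δ=(86.3114−107.0495)/(44.4925−23.7545)=-1.0000; B=V−Δ·S=128.2391
Node (2,1) S=70.6230: V=(p*·47.4688+(1−p*)·86.3114)/1.02=57.6161; Δ=(47.4688−86.3114)/(83.3351−44.4925)=-1.0000; B=V−Δ·S=128.2391
Node (2,2) S=132.2780: V=(p*·10.0063+(1−p*)·47.4688)/1.02=20.4946; Δ=(10.0063−47.4688)/(156.0880−83.3351)=-0.5149; B=V−Δ·S=88.6082
Node (1,0) S=59.8500: V=(p*·57.6161+(1−p*)·90.5336)/1.02=65.8746; Δ=(57.6161−90.5336)/(70.6230−37.7055)=-1.0000; B=V−Δ·S=125.7246
Node (1,1) S=112.1000: V=(p*·20.4946+(1−p*)·57.6161)/1.02=30.6800; Δ=(20.4946−57.6161)/(132.2780−70.6230)=-0.6021; B=V−Δ·S=98.1737
Node (0,0) S=95.0000: V=(p*·30.6800+(1−p*)·65.8746)/1.02=40.1161; Δ=(30.6800−65.8746)/(112.1000−59.8500)=-0.6736; B=V−Δ·S=104.1064
Self-financing check: at every node Δ·S+B equals the discounted successor values.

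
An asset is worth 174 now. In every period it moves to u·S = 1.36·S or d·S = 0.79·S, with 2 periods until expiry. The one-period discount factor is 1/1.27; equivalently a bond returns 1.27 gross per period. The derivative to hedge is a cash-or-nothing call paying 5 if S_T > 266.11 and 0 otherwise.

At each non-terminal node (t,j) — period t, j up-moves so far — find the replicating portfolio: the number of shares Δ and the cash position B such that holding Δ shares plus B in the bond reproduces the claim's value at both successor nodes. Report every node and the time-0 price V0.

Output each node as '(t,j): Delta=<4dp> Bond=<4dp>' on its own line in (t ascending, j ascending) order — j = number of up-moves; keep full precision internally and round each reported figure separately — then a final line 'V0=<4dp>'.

(0,0): Delta=0.0334 Bond=-3.6181
(1,0): Delta=0.0000 Bond=0.0000
(1,1): Delta=0.0371 Bond=-5.4566
V0=2.1983

Under the risk-neutral measure, an up-move has probability p* = (R−d)/(u−d) = 0.8421 and values discount at R = 1.27.
Terminal payoffs: V(2,0)=0.0000, V(2,1)=0.0000, V(2,2)=5.0000
Node (1,0) S=137.4600: V=(p*·0.0000+(1−p*)·0.0000)/1.27=0.0000; Δ=(0.0000−0.0000)/(186.9456−108.5934)=0.0000; B=V−Δ·S=0.0000
Node (1,1) S=236.6400: V=(p*·5.0000+(1−p*)·0.0000)/1.27=3.3154; Δ=(5.0000−0.0000)/(321.8304−186.9456)=0.0371; B=V−Δ·S=-5.4566
Node (0,0) S=174.0000: V=(p*·3.3154+(1−p*)·0.0000)/1.27=2.1983; Δ=(3.3154−0.0000)/(236.6400−137.4600)=0.0334; B=V−Δ·S=-3.6181
Root portfolio cost Δ·174+B reproduces V0=2.1983.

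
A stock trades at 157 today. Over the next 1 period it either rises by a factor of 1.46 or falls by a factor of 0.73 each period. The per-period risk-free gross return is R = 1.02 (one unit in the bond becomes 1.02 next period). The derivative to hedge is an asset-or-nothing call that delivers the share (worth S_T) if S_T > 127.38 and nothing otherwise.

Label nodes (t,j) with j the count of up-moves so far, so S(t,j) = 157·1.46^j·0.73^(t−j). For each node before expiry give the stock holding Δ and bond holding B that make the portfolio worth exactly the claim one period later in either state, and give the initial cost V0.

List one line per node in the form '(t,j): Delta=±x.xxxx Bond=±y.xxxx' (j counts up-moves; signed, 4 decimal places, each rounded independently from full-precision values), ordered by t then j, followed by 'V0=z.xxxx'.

Since d<R<u, set p* = (R−d)/(u−d) = 0.3973; price each node as the discounted p*-expectation of its children.
Terminal payoffs: V(1,0)=0.0000, V(1,1)=229.2200
(0,0): S=157.0000. Δ = (V_up−V_dn)/(S_up−S_dn) = (229.2200−0.0000)/(229.2200−114.6100) = 2.0000. V = [p*·229.2200 + (1−p*)·0.0000]/1.02 = 89.2745. B = V − Δ·S = -224.7255.
Each (Δ,B) replicates both successor values, so the strategy is self-financing and V0 is arbitrage-free.

(0,0): Delta=2.0000 Bond=-224.7255
V0=89.2745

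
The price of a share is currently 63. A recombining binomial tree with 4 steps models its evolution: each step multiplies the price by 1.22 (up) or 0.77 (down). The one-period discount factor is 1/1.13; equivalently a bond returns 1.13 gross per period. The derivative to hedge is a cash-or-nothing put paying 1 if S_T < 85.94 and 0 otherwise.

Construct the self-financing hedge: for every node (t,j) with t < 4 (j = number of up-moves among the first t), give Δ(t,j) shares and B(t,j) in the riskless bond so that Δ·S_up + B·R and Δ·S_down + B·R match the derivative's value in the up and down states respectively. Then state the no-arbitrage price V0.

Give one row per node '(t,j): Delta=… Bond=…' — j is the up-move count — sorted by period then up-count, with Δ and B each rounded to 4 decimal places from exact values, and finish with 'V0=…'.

Under the risk-neutral measure, an up-move has probability p* = (R−d)/(u−d) = 0.8000 and values discount at R = 1.13.
At expiry t=4: V(4,0)=1.0000, V(4,1)=1.0000, V(4,2)=1.0000, V(4,3)=0.0000, V(4,4)=0.0000
(3,0): S=28.7616. Δ = (V_up−V_dn)/(S_up−S_dn) = (1.0000−1.0000)/(35.0891−22.1464) = 0.0000. V = [p*·1.0000 + (1−p*)·1.0000]/1.13 = 0.8850. B = V − Δ·S = 0.8850.
(3,1): S=45.5703. Δ = (V_up−V_dn)/(S_up−S_dn) = (1.0000−1.0000)/(55.5958−35.0891) = 0.0000. V = [p*·1.0000 + (1−p*)·1.0000]/1.13 = 0.8850. B = V − Δ·S = 0.8850.
(3,2): S=72.2023. Δ = (V_up−V_dn)/(S_up−S_dn) = (0.0000−1.0000)/(88.0868−55.5958) = -0.0308. V = [p*·0.0000 + (1−p*)·1.0000]/1.13 = 0.1770. B = V − Δ·S = 2.3992.
(3,3): S=114.3984. Δ = (V_up−V_dn)/(S_up−S_dn) = (0.0000−0.0000)/(139.5661−88.0868) = 0.0000. V = [p*·0.0000 + (1−p*)·0.0000]/1.13 = 0.0000. B = V − Δ·S = 0.0000.
(2,0): S=37.3527. Δ = (V_up−V_dn)/(S_up−S_dn) = (0.8850−0.8850)/(45.5703−28.7616) = 0.0000. V = [p*·0.8850 + (1−p*)·0.8850]/1.13 = 0.7831. B = V − Δ·S = 0.7831.
(2,1): S=59.1822. Δ = (V_up−V_dn)/(S_up−S_dn) = (0.1770−0.8850)/(72.2023−45.5703) = -0.0266. V = [p*·0.1770 + (1−p*)·0.8850]/1.13 = 0.2819. B = V − Δ·S = 1.8552.
(2,2): S=93.7692. Δ = (V_up−V_dn)/(S_up−S_dn) = (0.0000−0.1770)/(114.3984−72.2023) = -0.0042. V = [p*·0.0000 + (1−p*)·0.1770]/1.13 = 0.0313. B = V − Δ·S = 0.4246.
(1,0): S=48.5100. Δ = (V_up−V_dn)/(S_up−S_dn) = (0.2819−0.7831)/(59.1822−37.3527) = -0.0230. V = [p*·0.2819 + (1−p*)·0.7831]/1.13 = 0.3382. B = V − Δ·S = 1.4520.
(1,1): S=76.8600. Δ = (V_up−V_dn)/(S_up−S_dn) = (0.0313−0.2819)/(93.7692−59.1822) = -0.0072. V = [p*·0.0313 + (1−p*)·0.2819]/1.13 = 0.0721. B = V − Δ·S = 0.6290.
(0,0): S=63.0000. Δ = (V_up−V_dn)/(S_up−S_dn) = (0.0721−0.3382)/(76.8600−48.5100) = -0.0094. V = [p*·0.0721 + (1−p*)·0.3382]/1.13 = 0.1109. B = V − Δ·S = 0.7023.
Self-financing check: at every node Δ·S+B equals the discounted successor values.

(0,0): Delta=-0.0094 Bond=0.7023
(1,0): Delta=-0.0230 Bond=1.4520
(1,1): Delta=-0.0072 Bond=0.6290
(2,0): Delta=0.0000 Bond=0.7831
(2,1): Delta=-0.0266 Bond=1.8552
(2,2): Delta=-0.0042 Bond=0.4246
(3,0): Delta=0.0000 Bond=0.8850
(3,1): Delta=0.0000 Bond=0.8850
(3,2): Delta=-0.0308 Bond=2.3992
(3,3): Delta=0.0000 Bond=0.0000
V0=0.1109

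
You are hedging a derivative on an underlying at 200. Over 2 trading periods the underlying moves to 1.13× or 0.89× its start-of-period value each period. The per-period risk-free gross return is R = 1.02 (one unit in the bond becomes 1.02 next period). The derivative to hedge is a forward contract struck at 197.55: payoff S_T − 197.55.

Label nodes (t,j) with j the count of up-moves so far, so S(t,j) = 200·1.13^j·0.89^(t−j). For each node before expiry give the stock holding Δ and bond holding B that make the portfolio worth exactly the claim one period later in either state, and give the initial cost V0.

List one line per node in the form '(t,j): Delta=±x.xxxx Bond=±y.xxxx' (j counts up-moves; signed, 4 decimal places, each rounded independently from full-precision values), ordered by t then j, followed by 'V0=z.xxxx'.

(0,0): Delta=1.0000 Bond=-189.8789
(1,0): Delta=1.0000 Bond=-193.6765
(1,1): Delta=1.0000 Bond=-193.6765
V0=10.1211

Under the risk-neutral measure, an up-move has probability p* = (R−d)/(u−d) = 0.5417 and values discount at R = 1.02.
Terminal payoffs: V(2,0)=-39.1300, V(2,1)=3.5900, V(2,2)=57.8300
(1,0): S=178.0000. Δ = (V_up−V_dn)/(S_up−S_dn) = (3.5900−-39.1300)/(201.1400−158.4200) = 1.0000. V = [p*·3.5900 + (1−p*)·-39.1300]/1.02 = -15.6765. B = V − Δ·S = -193.6765.
(1,1): S=226.0000. Δ = (V_up−V_dn)/(S_up−S_dn) = (57.8300−3.5900)/(255.3800−201.1400) = 1.0000. V = [p*·57.8300 + (1−p*)·3.5900]/1.02 = 32.3235. B = V − Δ·S = -193.6765.
(0,0): S=200.0000. Δ = (V_up−V_dn)/(S_up−S_dn) = (32.3235−-15.6765)/(226.0000−178.0000) = 1.0000. V = [p*·32.3235 + (1−p*)·-15.6765]/1.02 = 10.1211. B = V − Δ·S = -189.8789.
Check: Δ(0,0)·S0 + B(0,0) = 10.1211 = V0.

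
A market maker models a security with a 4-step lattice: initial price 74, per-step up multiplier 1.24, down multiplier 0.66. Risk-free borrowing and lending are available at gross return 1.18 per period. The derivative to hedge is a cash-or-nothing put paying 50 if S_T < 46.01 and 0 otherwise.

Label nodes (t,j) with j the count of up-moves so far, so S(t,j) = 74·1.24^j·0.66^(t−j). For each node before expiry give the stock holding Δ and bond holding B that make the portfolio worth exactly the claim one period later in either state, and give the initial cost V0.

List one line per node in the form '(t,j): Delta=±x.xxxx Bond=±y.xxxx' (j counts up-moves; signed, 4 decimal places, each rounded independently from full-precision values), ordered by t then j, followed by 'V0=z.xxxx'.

(0,0): Delta=-0.0204 Bond=1.6156
(1,0): Delta=-0.2351 Bond=12.3940
(1,1): Delta=-0.0072 Bond=0.6962
(2,0): Delta=-2.0320 Bond=72.5443
(2,1): Delta=-0.1248 Bond=7.9419
(2,2): Delta=0.0000 Bond=0.0000
(3,0): Delta=0.0000 Bond=42.3729
(3,1): Delta=-2.1568 Bond=90.5903
(3,2): Delta=0.0000 Bond=0.0000
(3,3): Delta=0.0000 Bond=0.0000
V0=0.1053

No-arbitrage ⇒ martingale measure with p* = (R−d)/(u−d) = 0.8966.
Terminal payoffs: V(4,0)=50.0000, V(4,1)=50.0000, V(4,2)=0.0000, V(4,3)=0.0000, V(4,4)=0.0000
Node (3,0) S=21.2747: V=(p*·50.0000+(1−p*)·50.0000)/1.18=42.3729; Δ=(50.0000−50.0000)/(26.3806−14.0413)=0.0000; B=V−Δ·S=42.3729
Node (3,1) S=39.9707: V=(p*·0.0000+(1−p*)·50.0000)/1.18=4.3834; Δ=(0.0000−50.0000)/(49.5636−26.3806)=-2.1568; B=V−Δ·S=90.5903
Node (3,2) S=75.0964: V=(p*·0.0000+(1−p*)·0.0000)/1.18=0.0000; Δ=(0.0000−0.0000)/(93.1195−49.5636)=0.0000; B=V−Δ·S=0.0000
Node (3,3) S=141.0902: V=(p*·0.0000+(1−p*)·0.0000)/1.18=0.0000; Δ=(0.0000−0.0000)/(174.9518−93.1195)=0.0000; B=V−Δ·S=0.0000
Node (2,0) S=32.2344: V=(p*·4.3834+(1−p*)·42.3729)/1.18=7.0452; Δ=(4.3834−42.3729)/(39.9707−21.2747)=-2.0320; B=V−Δ·S=72.5443
Node (2,1) S=60.5616: V=(p*·0.0000+(1−p*)·4.3834)/1.18=0.3843; Δ=(0.0000−4.3834)/(75.0964−39.9707)=-0.1248; B=V−Δ·S=7.9419
Node (2,2) S=113.7824: V=(p*·0.0000+(1−p*)·0.0000)/1.18=0.0000; Δ=(0.0000−0.0000)/(141.0902−75.0964)=0.0000; B=V−Δ·S=0.0000
Node (1,0) S=48.8400: V=(p*·0.3843+(1−p*)·7.0452)/1.18=0.9096; Δ=(0.3843−7.0452)/(60.5616−32.2344)=-0.2351; B=V−Δ·S=12.3940
Node (1,1) S=91.7600: V=(p*·0.0000+(1−p*)·0.3843)/1.18=0.0337; Δ=(0.0000−0.3843)/(113.7824−60.5616)=-0.0072; B=V−Δ·S=0.6962
Node (0,0) S=74.0000: V=(p*·0.0337+(1−p*)·0.9096)/1.18=0.1053; Δ=(0.0337−0.9096)/(91.7600−48.8400)=-0.0204; B=V−Δ·S=1.6156
Self-financing check: at every node Δ·S+B equals the discounted successor values.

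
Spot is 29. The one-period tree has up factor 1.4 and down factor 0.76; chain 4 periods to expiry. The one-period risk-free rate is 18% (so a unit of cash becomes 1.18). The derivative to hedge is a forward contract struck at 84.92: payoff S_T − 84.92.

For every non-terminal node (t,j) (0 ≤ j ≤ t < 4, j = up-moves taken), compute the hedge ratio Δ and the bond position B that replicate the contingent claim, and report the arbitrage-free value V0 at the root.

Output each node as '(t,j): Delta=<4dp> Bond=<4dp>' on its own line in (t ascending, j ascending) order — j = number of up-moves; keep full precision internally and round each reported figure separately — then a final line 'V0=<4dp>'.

The replicating-portfolio and risk-neutral prices coincide; use p* = (1.18−0.76)/(1.4−0.76) = 0.6562 for the latter.
Terminal payoffs: V(4,0)=-75.2450, V(4,1)=-67.0976, V(4,2)=-52.0892, V(4,3)=-24.4422, V(4,4)=26.4864
(3,0): S=12.7303. Δ = (V_up−V_dn)/(S_up−S_dn) = (-67.0976−-75.2450)/(17.8224−9.6750) = 1.0000. V = [p*·-67.0976 + (1−p*)·-75.2450]/1.18 = -59.2358. B = V − Δ·S = -71.9661.
(3,1): S=23.4506. Δ = (V_up−V_dn)/(S_up−S_dn) = (-52.0892−-67.0976)/(32.8308−17.8224) = 1.0000. V = [p*·-52.0892 + (1−p*)·-67.0976]/1.18 = -48.5155. B = V − Δ·S = -71.9661.
(3,2): S=43.1984. Δ = (V_up−V_dn)/(S_up−S_dn) = (-24.4422−-52.0892)/(60.4778−32.8308) = 1.0000. V = [p*·-24.4422 + (1−p*)·-52.0892]/1.18 = -28.7677. B = V − Δ·S = -71.9661.
(3,3): S=79.5760. Δ = (V_up−V_dn)/(S_up−S_dn) = (26.4864−-24.4422)/(111.4064−60.4778) = 1.0000. V = [p*·26.4864 + (1−p*)·-24.4422]/1.18 = 7.6099. B = V − Δ·S = -71.9661.
(2,0): S=16.7504. Δ = (V_up−V_dn)/(S_up−S_dn) = (-48.5155−-59.2358)/(23.4506−12.7303) = 1.0000. V = [p*·-48.5155 + (1−p*)·-59.2358]/1.18 = -44.2378. B = V − Δ·S = -60.9882.
(2,1): S=30.8560. Δ = (V_up−V_dn)/(S_up−S_dn) = (-28.7677−-48.5155)/(43.1984−23.4506) = 1.0000. V = [p*·-28.7677 + (1−p*)·-48.5155]/1.18 = -30.1322. B = V − Δ·S = -60.9882.
(2,2): S=56.8400. Δ = (V_up−V_dn)/(S_up−S_dn) = (7.6099−-28.7677)/(79.5760−43.1984) = 1.0000. V = [p*·7.6099 + (1−p*)·-28.7677]/1.18 = -4.1482. B = V − Δ·S = -60.9882.
(1,0): S=22.0400. Δ = (V_up−V_dn)/(S_up−S_dn) = (-30.1322−-44.2378)/(30.8560−16.7504) = 1.0000. V = [p*·-30.1322 + (1−p*)·-44.2378]/1.18 = -29.6449. B = V − Δ·S = -51.6849.
(1,1): S=40.6000. Δ = (V_up−V_dn)/(S_up−S_dn) = (-4.1482−-30.1322)/(56.8400−30.8560) = 1.0000. V = [p*·-4.1482 + (1−p*)·-30.1322]/1.18 = -11.0849. B = V − Δ·S = -51.6849.
(0,0): S=29.0000. Δ = (V_up−V_dn)/(S_up−S_dn) = (-11.0849−-29.6449)/(40.6000−22.0400) = 1.0000. V = [p*·-11.0849 + (1−p*)·-29.6449]/1.18 = -14.8008. B = V − Δ·S = -43.8008.
Check: Δ(0,0)·S0 + B(0,0) = -14.8008 = V0.

(0,0): Delta=1.0000 Bond=-43.8008
(1,0): Delta=1.0000 Bond=-51.6849
(1,1): Delta=1.0000 Bond=-51.6849
(2,0): Delta=1.0000 Bond=-60.9882
(2,1): Delta=1.0000 Bond=-60.9882
(2,2): Delta=1.0000 Bond=-60.9882
(3,0): Delta=1.0000 Bond=-71.9661
(3,1): Delta=1.0000 Bond=-71.9661
(3,2): Delta=1.0000 Bond=-71.9661
(3,3): Delta=1.0000 Bond=-71.9661
V0=-14.8008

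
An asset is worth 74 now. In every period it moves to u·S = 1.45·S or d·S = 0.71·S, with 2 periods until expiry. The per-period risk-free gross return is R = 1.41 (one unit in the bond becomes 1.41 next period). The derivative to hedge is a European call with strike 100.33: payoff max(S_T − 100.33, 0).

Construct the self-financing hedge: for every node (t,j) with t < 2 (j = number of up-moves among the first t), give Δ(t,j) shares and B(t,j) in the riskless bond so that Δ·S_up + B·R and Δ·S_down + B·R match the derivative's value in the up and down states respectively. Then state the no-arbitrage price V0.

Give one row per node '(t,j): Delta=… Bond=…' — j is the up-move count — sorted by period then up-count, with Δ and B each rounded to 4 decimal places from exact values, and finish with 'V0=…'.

Risk-neutral probability p* = (R−d)/(u−d) = (1.41−0.71)/(1.45−0.71) = 0.9459.
Terminal payoffs: V(2,0)=0.0000, V(2,1)=0.0000, V(2,2)=55.2550
Node (1,0) S=52.5400: V=(p*·0.0000+(1−p*)·0.0000)/1.41=0.0000; Δ=(0.0000−0.0000)/(76.1830−37.3034)=0.0000; B=V−Δ·S=0.0000
Node (1,1) S=107.3000: V=(p*·55.2550+(1−p*)·0.0000)/1.41=37.0697; Δ=(55.2550−0.0000)/(155.5850−76.1830)=0.6959; B=V−Δ·S=-37.5992
Node (0,0) S=74.0000: V=(p*·37.0697+(1−p*)·0.0000)/1.41=24.8694; Δ=(37.0697−0.0000)/(107.3000−52.5400)=0.6769; B=V−Δ·S=-25.2247
Each (Δ,B) replicates both successor values, so the strategy is self-financing and V0 is arbitrage-free.

(0,0): Delta=0.6769 Bond=-25.2247
(1,0): Delta=0.0000 Bond=0.0000
(1,1): Delta=0.6959 Bond=-37.5992
V0=24.8694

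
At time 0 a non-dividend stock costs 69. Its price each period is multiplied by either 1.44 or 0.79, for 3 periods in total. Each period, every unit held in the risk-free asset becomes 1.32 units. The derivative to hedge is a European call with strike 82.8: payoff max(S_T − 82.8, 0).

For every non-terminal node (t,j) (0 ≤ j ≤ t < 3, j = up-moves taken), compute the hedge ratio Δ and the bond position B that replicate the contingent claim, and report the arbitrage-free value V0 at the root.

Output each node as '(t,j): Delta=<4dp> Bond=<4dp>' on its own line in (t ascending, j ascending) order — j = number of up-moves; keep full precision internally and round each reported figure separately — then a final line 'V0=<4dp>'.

(0,0): Delta=0.9077 Bond=-28.7447
(1,0): Delta=0.5271 Bond=-17.1947
(1,1): Delta=0.9550 Bond=-42.6408
(2,0): Delta=0.0000 Bond=0.0000
(2,1): Delta=0.5925 Bond=-27.8359
(2,2): Delta=1.0000 Bond=-62.7273
V0=33.8866

Under the risk-neutral measure, an up-move has probability p* = (R−d)/(u−d) = 0.8154 and values discount at R = 1.32.
Terminal values V(3,·): V(3,0)=0.0000, V(3,1)=0.0000, V(3,2)=30.2319, V(3,3)=123.2329
  t=2,j=0: stock 43.0629 → up 62.0106 (V=0.0000), down 34.0197 (V=0.0000). Price 0.0000; hedge Δ=0.0000, bond B=0.0000.
  t=2,j=1: stock 78.4944 → up 113.0319 (V=30.2319), down 62.0106 (V=0.0000). Price 18.6747; hedge Δ=0.5925, bond B=-27.8359.
  t=2,j=2: stock 143.0784 → up 206.0329 (V=123.2329), down 113.0319 (V=30.2319). Price 80.3511; hedge Δ=1.0000, bond B=-62.7273.
  t=1,j=0: stock 54.5100 → up 78.4944 (V=18.6747), down 43.0629 (V=0.0000). Price 11.5357; hedge Δ=0.5271, bond B=-17.1947.
  t=1,j=1: stock 99.3600 → up 143.0784 (V=80.3511), down 78.4944 (V=18.6747). Price 52.2460; hedge Δ=0.9550, bond B=-42.6408.
  t=0,j=0: stock 69.0000 → up 99.3600 (V=52.2460), down 54.5100 (V=11.5357). Price 33.8866; hedge Δ=0.9077, bond B=-28.7447.
The time-0 hedge costs 33.8866, which is the no-arbitrage price.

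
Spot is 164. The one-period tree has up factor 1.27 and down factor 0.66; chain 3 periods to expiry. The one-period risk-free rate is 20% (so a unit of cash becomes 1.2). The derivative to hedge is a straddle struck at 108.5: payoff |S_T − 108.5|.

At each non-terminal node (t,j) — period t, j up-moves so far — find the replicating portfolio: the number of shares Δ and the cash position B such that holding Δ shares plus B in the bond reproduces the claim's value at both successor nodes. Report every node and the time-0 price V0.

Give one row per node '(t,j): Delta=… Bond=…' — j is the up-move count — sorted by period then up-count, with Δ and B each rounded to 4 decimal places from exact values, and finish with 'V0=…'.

(0,0): Delta=0.9419 Bond=-52.4343
(1,0): Delta=0.4766 Bond=-12.5586
(1,1): Delta=0.9732 Bond=-69.4496
(2,0): Delta=-1.0000 Bond=90.4167
(2,1): Delta=0.5761 Bond=-28.7445
(2,2): Delta=1.0000 Bond=-90.4167
V0=102.0374

Under the risk-neutral measure, an up-move has probability p* = (R−d)/(u−d) = 0.8852 and values discount at R = 1.2.
Terminal values V(3,·): V(3,0)=61.3507, V(3,1)=17.7732, V(3,2)=66.0803, V(3,3)=227.4348
Node (2,0) S=71.4384: V=(p*·17.7732+(1−p*)·61.3507)/1.2=18.9783; Δ=(17.7732−61.3507)/(90.7268−47.1493)=-1.0000; B=V−Δ·S=90.4167
Node (2,1) S=137.4648: V=(p*·66.0803+(1−p*)·17.7732)/1.2=50.4474; Δ=(66.0803−17.7732)/(174.5803−90.7268)=0.5761; B=V−Δ·S=-28.7445
Node (2,2) S=264.5156: V=(p*·227.4348+(1−p*)·66.0803)/1.2=174.0989; Δ=(227.4348−66.0803)/(335.9348−174.5803)=1.0000; B=V−Δ·S=-90.4167
Node (1,0) S=108.2400: V=(p*·50.4474+(1−p*)·18.9783)/1.2=39.0301; Δ=(50.4474−18.9783)/(137.4648−71.4384)=0.4766; B=V−Δ·S=-12.5586
Node (1,1) S=208.2800: V=(p*·174.0989+(1−p*)·50.4474)/1.2=133.2578; Δ=(174.0989−50.4474)/(264.5156−137.4648)=0.9732; B=V−Δ·S=-69.4496
Node (0,0) S=164.0000: V=(p*·133.2578+(1−p*)·39.0301)/1.2=102.0374; Δ=(133.2578−39.0301)/(208.2800−108.2400)=0.9419; B=V−Δ·S=-52.4343
The time-0 hedge costs 102.0374, which is the no-arbitrage price.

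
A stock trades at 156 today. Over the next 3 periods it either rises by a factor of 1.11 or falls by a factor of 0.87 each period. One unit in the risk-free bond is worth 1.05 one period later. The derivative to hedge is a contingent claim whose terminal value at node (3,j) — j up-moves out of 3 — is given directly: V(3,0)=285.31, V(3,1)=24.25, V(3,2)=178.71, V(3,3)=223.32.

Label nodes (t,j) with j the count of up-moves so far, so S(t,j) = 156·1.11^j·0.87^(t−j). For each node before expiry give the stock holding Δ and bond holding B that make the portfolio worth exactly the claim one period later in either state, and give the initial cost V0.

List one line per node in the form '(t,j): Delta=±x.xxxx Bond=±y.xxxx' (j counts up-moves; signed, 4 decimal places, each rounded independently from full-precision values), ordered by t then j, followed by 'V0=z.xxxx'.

No-arbitrage ⇒ martingale measure with p* = (R−d)/(u−d) = 0.7500.
Terminal values V(3,·): V(3,0)=285.3100, V(3,1)=24.2500, V(3,2)=178.7100, V(3,3)=223.3200
(2,0): S=118.0764. Δ = (V_up−V_dn)/(S_up−S_dn) = (24.2500−285.3100)/(131.0648−102.7265) = -9.2123. V = [p*·24.2500 + (1−p*)·285.3100]/1.05 = 85.2524. B = V − Δ·S = 1173.0024.
(2,1): S=150.6492. Δ = (V_up−V_dn)/(S_up−S_dn) = (178.7100−24.2500)/(167.2206−131.0648) = 4.2721. V = [p*·178.7100 + (1−p*)·24.2500]/1.05 = 133.4238. B = V − Δ·S = -510.1595.
(2,2): S=192.2076. Δ = (V_up−V_dn)/(S_up−S_dn) = (223.3200−178.7100)/(213.3504−167.2206) = 0.9671. V = [p*·223.3200 + (1−p*)·178.7100]/1.05 = 202.0643. B = V − Δ·S = 16.1893.
(1,0): S=135.7200. Δ = (V_up−V_dn)/(S_up−S_dn) = (133.4238−85.2524)/(150.6492−118.0764) = 1.4789. V = [p*·133.4238 + (1−p*)·85.2524]/1.05 = 115.6009. B = V − Δ·S = -85.1134.
(1,1): S=173.1600. Δ = (V_up−V_dn)/(S_up−S_dn) = (202.0643−133.4238)/(192.2076−150.6492) = 1.6517. V = [p*·202.0643 + (1−p*)·133.4238]/1.05 = 176.0992. B = V − Δ·S = -109.9028.
(0,0): S=156.0000. Δ = (V_up−V_dn)/(S_up−S_dn) = (176.0992−115.6009)/(173.1600−135.7200) = 1.6159. V = [p*·176.0992 + (1−p*)·115.6009]/1.05 = 153.3092. B = V − Δ·S = -98.7671.
Self-financing check: at every node Δ·S+B equals the discounted successor values.

(0,0): Delta=1.6159 Bond=-98.7671
(1,0): Delta=1.4789 Bond=-85.1134
(1,1): Delta=1.6517 Bond=-109.9028
(2,0): Delta=-9.2123 Bond=1173.0024
(2,1): Delta=4.2721 Bond=-510.1595
(2,2): Delta=0.9671 Bond=16.1893
V0=153.3092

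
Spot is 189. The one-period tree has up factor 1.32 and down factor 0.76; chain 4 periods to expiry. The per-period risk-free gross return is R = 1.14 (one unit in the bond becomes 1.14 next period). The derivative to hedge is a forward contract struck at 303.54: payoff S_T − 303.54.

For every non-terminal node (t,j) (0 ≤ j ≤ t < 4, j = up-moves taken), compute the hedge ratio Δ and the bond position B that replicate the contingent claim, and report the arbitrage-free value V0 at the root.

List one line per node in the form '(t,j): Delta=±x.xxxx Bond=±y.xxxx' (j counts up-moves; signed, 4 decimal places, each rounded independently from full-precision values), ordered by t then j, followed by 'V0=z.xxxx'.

(0,0): Delta=1.0000 Bond=-179.7200
(1,0): Delta=1.0000 Bond=-204.8809
(1,1): Delta=1.0000 Bond=-204.8809
(2,0): Delta=1.0000 Bond=-233.5642
(2,1): Delta=1.0000 Bond=-233.5642
(2,2): Delta=1.0000 Bond=-233.5642
(3,0): Delta=1.0000 Bond=-266.2632
(3,1): Delta=1.0000 Bond=-266.2632
(3,2): Delta=1.0000 Bond=-266.2632
(3,3): Delta=1.0000 Bond=-266.2632
V0=9.2800

The replicating-portfolio and risk-neutral prices coincide; use p* = (1.14−0.76)/(1.32−0.76) = 0.6786 for the latter.
At expiry t=4: V(4,0)=-240.4855, V(4,1)=-194.0243, V(4,2)=-113.3285, V(4,3)=26.8274, V(4,4)=270.2560
(3,0): S=82.9665. Δ = (V_up−V_dn)/(S_up−S_dn) = (-194.0243−-240.4855)/(109.5157−63.0545) = 1.0000. V = [p*·-194.0243 + (1−p*)·-240.4855]/1.14 = -183.2967. B = V − Δ·S = -266.2632.
(3,1): S=144.0996. Δ = (V_up−V_dn)/(S_up−S_dn) = (-113.3285−-194.0243)/(190.2115−109.5157) = 1.0000. V = [p*·-113.3285 + (1−p*)·-194.0243]/1.14 = -122.1635. B = V − Δ·S = -266.2632.
(3,2): S=250.2783. Δ = (V_up−V_dn)/(S_up−S_dn) = (26.8274−-113.3285)/(330.3674−190.2115) = 1.0000. V = [p*·26.8274 + (1−p*)·-113.3285]/1.14 = -15.9848. B = V − Δ·S = -266.2632.
(3,3): S=434.6940. Δ = (V_up−V_dn)/(S_up−S_dn) = (270.2560−26.8274)/(573.7960−330.3674) = 1.0000. V = [p*·270.2560 + (1−p*)·26.8274]/1.14 = 168.4308. B = V − Δ·S = -266.2632.
(2,0): S=109.1664. Δ = (V_up−V_dn)/(S_up−S_dn) = (-122.1635−-183.2967)/(144.0996−82.9665) = 1.0000. V = [p*·-122.1635 + (1−p*)·-183.2967]/1.14 = -124.3978. B = V − Δ·S = -233.5642.
(2,1): S=189.6048. Δ = (V_up−V_dn)/(S_up−S_dn) = (-15.9848−-122.1635)/(250.2783−144.0996) = 1.0000. V = [p*·-15.9848 + (1−p*)·-122.1635]/1.14 = -43.9594. B = V − Δ·S = -233.5642.
(2,2): S=329.3136. Δ = (V_up−V_dn)/(S_up−S_dn) = (168.4308−-15.9848)/(434.6940−250.2783) = 1.0000. V = [p*·168.4308 + (1−p*)·-15.9848]/1.14 = 95.7494. B = V − Δ·S = -233.5642.
(1,0): S=143.6400. Δ = (V_up−V_dn)/(S_up−S_dn) = (-43.9594−-124.3978)/(189.6048−109.1664) = 1.0000. V = [p*·-43.9594 + (1−p*)·-124.3978]/1.14 = -61.2409. B = V − Δ·S = -204.8809.
(1,1): S=249.4800. Δ = (V_up−V_dn)/(S_up−S_dn) = (95.7494−-43.9594)/(329.3136−189.6048) = 1.0000. V = [p*·95.7494 + (1−p*)·-43.9594]/1.14 = 44.5991. B = V − Δ·S = -204.8809.
(0,0): S=189.0000. Δ = (V_up−V_dn)/(S_up−S_dn) = (44.5991−-61.2409)/(249.4800−143.6400) = 1.0000. V = [p*·44.5991 + (1−p*)·-61.2409]/1.14 = 9.2800. B = V − Δ·S = -179.7200.
Each (Δ,B) replicates both successor values, so the strategy is self-financing and V0 is arbitrage-free.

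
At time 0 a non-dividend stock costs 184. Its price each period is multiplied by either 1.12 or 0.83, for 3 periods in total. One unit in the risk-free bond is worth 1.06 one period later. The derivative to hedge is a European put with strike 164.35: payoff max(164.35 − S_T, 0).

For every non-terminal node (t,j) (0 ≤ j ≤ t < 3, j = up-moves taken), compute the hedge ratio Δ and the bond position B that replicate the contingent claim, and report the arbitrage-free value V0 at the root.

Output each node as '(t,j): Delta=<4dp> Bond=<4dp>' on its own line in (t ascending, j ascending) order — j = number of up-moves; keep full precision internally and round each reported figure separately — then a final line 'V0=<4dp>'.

(0,0): Delta=-0.1488 Bond=29.7248
(1,0): Delta=-0.5401 Bond=91.2766
(1,1): Delta=-0.0731 Bond=15.9166
(2,0): Delta=-1.0000 Bond=155.0472
(2,1): Delta=-0.4512 Bond=81.5461
(2,2): Delta=0.0000 Bond=0.0000
V0=2.3537

No-arbitrage ⇒ martingale measure with p* = (R−d)/(u−d) = 0.7931.
Terminal values V(3,·): V(3,0)=59.1412, V(3,1)=22.3815, V(3,2)=0.0000, V(3,3)=0.0000
Node (2,0) S=126.7576: V=(p*·22.3815+(1−p*)·59.1412)/1.06=28.2896; Δ=(22.3815−59.1412)/(141.9685−105.2088)=-1.0000; B=V−Δ·S=155.0472
Node (2,1) S=171.0464: V=(p*·0.0000+(1−p*)·22.3815)/1.06=4.3685; Δ=(0.0000−22.3815)/(191.5720−141.9685)=-0.4512; B=V−Δ·S=81.5461
Node (2,2) S=230.8096: V=(p*·0.0000+(1−p*)·0.0000)/1.06=0.0000; Δ=(0.0000−0.0000)/(258.5068−191.5720)=0.0000; B=V−Δ·S=0.0000
Node (1,0) S=152.7200: V=(p*·4.3685+(1−p*)·28.2896)/1.06=8.7903; Δ=(4.3685−28.2896)/(171.0464−126.7576)=-0.5401; B=V−Δ·S=91.2766
Node (1,1) S=206.0800: V=(p*·0.0000+(1−p*)·4.3685)/1.06=0.8527; Δ=(0.0000−4.3685)/(230.8096−171.0464)=-0.0731; B=V−Δ·S=15.9166
Node (0,0) S=184.0000: V=(p*·0.8527+(1−p*)·8.7903)/1.06=2.3537; Δ=(0.8527−8.7903)/(206.0800−152.7200)=-0.1488; B=V−Δ·S=29.7248
Self-financing check: at every node Δ·S+B equals the discounted successor values.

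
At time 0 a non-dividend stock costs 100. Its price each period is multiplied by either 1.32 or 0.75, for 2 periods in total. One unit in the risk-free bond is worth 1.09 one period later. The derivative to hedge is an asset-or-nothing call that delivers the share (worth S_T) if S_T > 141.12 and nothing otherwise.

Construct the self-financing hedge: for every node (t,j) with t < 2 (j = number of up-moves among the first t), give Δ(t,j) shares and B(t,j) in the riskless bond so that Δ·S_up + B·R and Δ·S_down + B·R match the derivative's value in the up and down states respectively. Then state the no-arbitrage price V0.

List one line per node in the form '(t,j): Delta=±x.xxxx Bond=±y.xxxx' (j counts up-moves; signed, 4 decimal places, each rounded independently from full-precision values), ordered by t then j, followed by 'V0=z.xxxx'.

(0,0): Delta=1.6728 Bond=-115.1027
(1,0): Delta=0.0000 Bond=0.0000
(1,1): Delta=2.3158 Bond=-210.3332
V0=52.1799

The replicating-portfolio and risk-neutral prices coincide; use p* = (1.09−0.75)/(1.32−0.75) = 0.5965 for the latter.
At expiry t=2: V(2,0)=0.0000, V(2,1)=0.0000, V(2,2)=174.2400
(1,0): S=75.0000. Δ = (V_up−V_dn)/(S_up−S_dn) = (0.0000−0.0000)/(99.0000−56.2500) = 0.0000. V = [p*·0.0000 + (1−p*)·0.0000]/1.09 = 0.0000. B = V − Δ·S = 0.0000.
(1,1): S=132.0000. Δ = (V_up−V_dn)/(S_up−S_dn) = (174.2400−0.0000)/(174.2400−99.0000) = 2.3158. V = [p*·174.2400 + (1−p*)·0.0000]/1.09 = 95.3510. B = V − Δ·S = -210.3332.
(0,0): S=100.0000. Δ = (V_up−V_dn)/(S_up−S_dn) = (95.3510−0.0000)/(132.0000−75.0000) = 1.6728. V = [p*·95.3510 + (1−p*)·0.0000]/1.09 = 52.1799. B = V − Δ·S = -115.1027.
Each (Δ,B) replicates both successor values, so the strategy is self-financing and V0 is arbitrage-free.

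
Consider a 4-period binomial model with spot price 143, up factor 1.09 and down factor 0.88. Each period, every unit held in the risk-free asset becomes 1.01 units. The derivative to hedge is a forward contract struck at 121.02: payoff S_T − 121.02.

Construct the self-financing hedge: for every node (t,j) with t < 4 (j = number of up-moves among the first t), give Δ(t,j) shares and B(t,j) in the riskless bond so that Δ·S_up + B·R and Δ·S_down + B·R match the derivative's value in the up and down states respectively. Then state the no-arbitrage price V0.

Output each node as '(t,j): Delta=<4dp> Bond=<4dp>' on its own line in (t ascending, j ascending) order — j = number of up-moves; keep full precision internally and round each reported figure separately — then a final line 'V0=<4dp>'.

No-arbitrage ⇒ martingale measure with p* = (R−d)/(u−d) = 0.6190.
At expiry t=4: V(4,0)=-35.2636, V(4,1)=-14.7990, V(4,2)=10.5492, V(4,3)=41.9464, V(4,4)=80.8362
(3,0): S=97.4505. Δ = (V_up−V_dn)/(S_up−S_dn) = (-14.7990−-35.2636)/(106.2210−85.7564) = 1.0000. V = [p*·-14.7990 + (1−p*)·-35.2636]/1.01 = -22.3713. B = V − Δ·S = -119.8218.
(3,1): S=120.7057. Δ = (V_up−V_dn)/(S_up−S_dn) = (10.5492−-14.7990)/(131.5692−106.2210) = 1.0000. V = [p*·10.5492 + (1−p*)·-14.7990]/1.01 = 0.8839. B = V − Δ·S = -119.8218.
(3,2): S=149.5105. Δ = (V_up−V_dn)/(S_up−S_dn) = (41.9464−10.5492)/(162.9664−131.5692) = 1.0000. V = [p*·41.9464 + (1−p*)·10.5492]/1.01 = 29.6887. B = V − Δ·S = -119.8218.
(3,3): S=185.1891. Δ = (V_up−V_dn)/(S_up−S_dn) = (80.8362−41.9464)/(201.8562−162.9664) = 1.0000. V = [p*·80.8362 + (1−p*)·41.9464]/1.01 = 65.3674. B = V − Δ·S = -119.8218.
(2,0): S=110.7392. Δ = (V_up−V_dn)/(S_up−S_dn) = (0.8839−-22.3713)/(120.7057−97.4505) = 1.0000. V = [p*·0.8839 + (1−p*)·-22.3713]/1.01 = -7.8962. B = V − Δ·S = -118.6354.
(2,1): S=137.1656. Δ = (V_up−V_dn)/(S_up−S_dn) = (29.6887−0.8839)/(149.5105−120.7057) = 1.0000. V = [p*·29.6887 + (1−p*)·0.8839]/1.01 = 18.5302. B = V − Δ·S = -118.6354.
(2,2): S=169.8983. Δ = (V_up−V_dn)/(S_up−S_dn) = (65.3674−29.6887)/(185.1891−149.5105) = 1.0000. V = [p*·65.3674 + (1−p*)·29.6887]/1.01 = 51.2629. B = V − Δ·S = -118.6354.
(1,0): S=125.8400. Δ = (V_up−V_dn)/(S_up−S_dn) = (18.5302−-7.8962)/(137.1656−110.7392) = 1.0000. V = [p*·18.5302 + (1−p*)·-7.8962]/1.01 = 8.3792. B = V − Δ·S = -117.4608.
(1,1): S=155.8700. Δ = (V_up−V_dn)/(S_up−S_dn) = (51.2629−18.5302)/(169.8983−137.1656) = 1.0000. V = [p*·51.2629 + (1−p*)·18.5302]/1.01 = 38.4092. B = V − Δ·S = -117.4608.
(0,0): S=143.0000. Δ = (V_up−V_dn)/(S_up−S_dn) = (38.4092−8.3792)/(155.8700−125.8400) = 1.0000. V = [p*·38.4092 + (1−p*)·8.3792]/1.01 = 26.7022. B = V − Δ·S = -116.2978.
Each (Δ,B) replicates both successor values, so the strategy is self-financing and V0 is arbitrage-free.

(0,0): Delta=1.0000 Bond=-116.2978
(1,0): Delta=1.0000 Bond=-117.4608
(1,1): Delta=1.0000 Bond=-117.4608
(2,0): Delta=1.0000 Bond=-118.6354
(2,1): Delta=1.0000 Bond=-118.6354
(2,2): Delta=1.0000 Bond=-118.6354
(3,0): Delta=1.0000 Bond=-119.8218
(3,1): Delta=1.0000 Bond=-119.8218
(3,2): Delta=1.0000 Bond=-119.8218
(3,3): Delta=1.0000 Bond=-119.8218
V0=26.7022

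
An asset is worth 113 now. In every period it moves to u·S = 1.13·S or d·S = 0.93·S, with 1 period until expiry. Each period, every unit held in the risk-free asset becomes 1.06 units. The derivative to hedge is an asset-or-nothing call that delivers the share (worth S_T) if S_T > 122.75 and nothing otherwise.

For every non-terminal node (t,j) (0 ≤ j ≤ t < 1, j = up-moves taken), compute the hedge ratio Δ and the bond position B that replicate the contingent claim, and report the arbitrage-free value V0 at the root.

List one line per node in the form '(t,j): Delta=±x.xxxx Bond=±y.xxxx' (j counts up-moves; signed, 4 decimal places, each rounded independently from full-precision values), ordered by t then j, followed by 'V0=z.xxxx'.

(0,0): Delta=5.6500 Bond=-560.1495
V0=78.3005

No-arbitrage ⇒ martingale measure with p* = (R−d)/(u−d) = 0.6500.
Terminal values V(1,·): V(1,0)=0.0000, V(1,1)=127.6900
(0,0): S=113.0000. Δ = (V_up−V_dn)/(S_up−S_dn) = (127.6900−0.0000)/(127.6900−105.0900) = 5.6500. V = [p*·127.6900 + (1−p*)·0.0000]/1.06 = 78.3005. B = V − Δ·S = -560.1495.
Each (Δ,B) replicates both successor values, so the strategy is self-financing and V0 is arbitrage-free.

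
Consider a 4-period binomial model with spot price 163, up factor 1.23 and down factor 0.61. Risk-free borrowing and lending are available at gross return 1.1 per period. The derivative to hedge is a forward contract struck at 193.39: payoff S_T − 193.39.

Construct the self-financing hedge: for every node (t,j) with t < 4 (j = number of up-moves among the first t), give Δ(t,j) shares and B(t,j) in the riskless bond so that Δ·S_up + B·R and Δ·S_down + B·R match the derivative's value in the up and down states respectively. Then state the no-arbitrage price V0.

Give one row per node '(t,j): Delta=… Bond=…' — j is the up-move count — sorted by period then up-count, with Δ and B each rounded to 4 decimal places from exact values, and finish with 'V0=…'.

(0,0): Delta=1.0000 Bond=-132.0880
(1,0): Delta=1.0000 Bond=-145.2968
(1,1): Delta=1.0000 Bond=-145.2968
(2,0): Delta=1.0000 Bond=-159.8264
(2,1): Delta=1.0000 Bond=-159.8264
(2,2): Delta=1.0000 Bond=-159.8264
(3,0): Delta=1.0000 Bond=-175.8091
(3,1): Delta=1.0000 Bond=-175.8091
(3,2): Delta=1.0000 Bond=-175.8091
(3,3): Delta=1.0000 Bond=-175.8091
V0=30.9120

Risk-neutral probability p* = (R−d)/(u−d) = (1.1−0.61)/(1.23−0.61) = 0.7903.
Payoff layer (t=4): V(4,0)=-170.8213, V(4,1)=-147.8826, V(4,2)=-101.6291, V(4,3)=-8.3640, V(4,4)=179.6952
Node (3,0) S=36.9979: V=(p*·-147.8826+(1−p*)·-170.8213)/1.1=-138.8112; Δ=(-147.8826−-170.8213)/(45.5074−22.5687)=1.0000; B=V−Δ·S=-175.8091
Node (3,1) S=74.6023: V=(p*·-101.6291+(1−p*)·-147.8826)/1.1=-101.2068; Δ=(-101.6291−-147.8826)/(91.7609−45.5074)=1.0000; B=V−Δ·S=-175.8091
Node (3,2) S=150.4276: V=(p*·-8.3640+(1−p*)·-101.6291)/1.1=-25.3814; Δ=(-8.3640−-101.6291)/(185.0260−91.7609)=1.0000; B=V−Δ·S=-175.8091
Node (3,3) S=303.3213: V=(p*·179.6952+(1−p*)·-8.3640)/1.1=127.5122; Δ=(179.6952−-8.3640)/(373.0852−185.0260)=1.0000; B=V−Δ·S=-175.8091
Node (2,0) S=60.6523: V=(p*·-101.2068+(1−p*)·-138.8112)/1.1=-99.1741; Δ=(-101.2068−-138.8112)/(74.6023−36.9979)=1.0000; B=V−Δ·S=-159.8264
Node (2,1) S=122.2989: V=(p*·-25.3814+(1−p*)·-101.2068)/1.1=-37.5275; Δ=(-25.3814−-101.2068)/(150.4276−74.6023)=1.0000; B=V−Δ·S=-159.8264
Node (2,2) S=246.6027: V=(p*·127.5122+(1−p*)·-25.3814)/1.1=86.7763; Δ=(127.5122−-25.3814)/(303.3213−150.4276)=1.0000; B=V−Δ·S=-159.8264
Node (1,0) S=99.4300: V=(p*·-37.5275+(1−p*)·-99.1741)/1.1=-45.8668; Δ=(-37.5275−-99.1741)/(122.2989−60.6523)=1.0000; B=V−Δ·S=-145.2968
Node (1,1) S=200.4900: V=(p*·86.7763+(1−p*)·-37.5275)/1.1=55.1932; Δ=(86.7763−-37.5275)/(246.6027−122.2989)=1.0000; B=V−Δ·S=-145.2968
Node (0,0) S=163.0000: V=(p*·55.1932+(1−p*)·-45.8668)/1.1=30.9120; Δ=(55.1932−-45.8668)/(200.4900−99.4300)=1.0000; B=V−Δ·S=-132.0880
Check: Δ(0,0)·S0 + B(0,0) = 30.9120 = V0.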